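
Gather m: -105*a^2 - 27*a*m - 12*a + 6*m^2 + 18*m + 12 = -105*a^2 - 12*a + 6*m^2 + m*(18 - 27*a) + 12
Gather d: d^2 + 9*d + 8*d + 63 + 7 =d^2 + 17*d + 70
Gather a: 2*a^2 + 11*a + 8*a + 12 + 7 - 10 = 2*a^2 + 19*a + 9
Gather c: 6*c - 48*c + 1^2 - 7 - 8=-42*c - 14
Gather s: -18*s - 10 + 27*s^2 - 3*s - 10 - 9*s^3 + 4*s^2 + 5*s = -9*s^3 + 31*s^2 - 16*s - 20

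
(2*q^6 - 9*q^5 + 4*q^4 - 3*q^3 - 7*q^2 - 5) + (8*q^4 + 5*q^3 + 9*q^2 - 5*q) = 2*q^6 - 9*q^5 + 12*q^4 + 2*q^3 + 2*q^2 - 5*q - 5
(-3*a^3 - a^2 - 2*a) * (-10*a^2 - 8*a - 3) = 30*a^5 + 34*a^4 + 37*a^3 + 19*a^2 + 6*a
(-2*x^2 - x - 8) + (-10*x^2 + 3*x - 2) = -12*x^2 + 2*x - 10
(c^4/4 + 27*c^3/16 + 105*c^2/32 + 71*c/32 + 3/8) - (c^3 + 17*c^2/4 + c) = c^4/4 + 11*c^3/16 - 31*c^2/32 + 39*c/32 + 3/8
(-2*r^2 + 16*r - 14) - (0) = -2*r^2 + 16*r - 14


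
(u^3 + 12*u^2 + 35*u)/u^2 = u + 12 + 35/u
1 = 1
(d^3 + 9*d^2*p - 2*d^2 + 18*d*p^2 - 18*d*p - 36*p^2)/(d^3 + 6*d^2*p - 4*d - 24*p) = (d + 3*p)/(d + 2)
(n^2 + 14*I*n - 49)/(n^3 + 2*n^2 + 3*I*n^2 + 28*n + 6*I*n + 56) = (n + 7*I)/(n^2 + n*(2 - 4*I) - 8*I)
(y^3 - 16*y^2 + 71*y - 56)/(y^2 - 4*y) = (y^3 - 16*y^2 + 71*y - 56)/(y*(y - 4))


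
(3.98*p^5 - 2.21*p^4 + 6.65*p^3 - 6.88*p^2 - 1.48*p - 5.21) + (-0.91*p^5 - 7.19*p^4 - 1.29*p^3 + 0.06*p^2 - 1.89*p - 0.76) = 3.07*p^5 - 9.4*p^4 + 5.36*p^3 - 6.82*p^2 - 3.37*p - 5.97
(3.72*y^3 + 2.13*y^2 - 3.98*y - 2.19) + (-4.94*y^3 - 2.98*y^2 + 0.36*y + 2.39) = -1.22*y^3 - 0.85*y^2 - 3.62*y + 0.2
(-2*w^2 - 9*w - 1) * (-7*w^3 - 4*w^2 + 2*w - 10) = 14*w^5 + 71*w^4 + 39*w^3 + 6*w^2 + 88*w + 10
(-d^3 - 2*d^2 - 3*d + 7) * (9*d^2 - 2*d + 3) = -9*d^5 - 16*d^4 - 26*d^3 + 63*d^2 - 23*d + 21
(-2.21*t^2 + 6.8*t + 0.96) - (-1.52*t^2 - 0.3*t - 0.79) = -0.69*t^2 + 7.1*t + 1.75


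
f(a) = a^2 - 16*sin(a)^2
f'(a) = 2*a - 32*sin(a)*cos(a)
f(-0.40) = -2.27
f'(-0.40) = 10.68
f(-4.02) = 6.68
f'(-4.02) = 7.68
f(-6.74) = 42.31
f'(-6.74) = -0.81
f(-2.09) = -7.69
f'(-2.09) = -17.97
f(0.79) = -7.45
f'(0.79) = -14.42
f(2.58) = 2.12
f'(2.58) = 19.58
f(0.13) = -0.25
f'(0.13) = -3.85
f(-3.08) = 9.43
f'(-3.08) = -8.13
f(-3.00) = 8.68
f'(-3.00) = -10.47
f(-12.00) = 139.39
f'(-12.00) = -38.49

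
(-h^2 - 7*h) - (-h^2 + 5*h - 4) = 4 - 12*h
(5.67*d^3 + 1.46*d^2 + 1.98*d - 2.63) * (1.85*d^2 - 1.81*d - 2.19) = 10.4895*d^5 - 7.5617*d^4 - 11.3969*d^3 - 11.6467*d^2 + 0.4241*d + 5.7597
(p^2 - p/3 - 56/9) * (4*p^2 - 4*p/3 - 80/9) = 4*p^4 - 8*p^3/3 - 100*p^2/3 + 304*p/27 + 4480/81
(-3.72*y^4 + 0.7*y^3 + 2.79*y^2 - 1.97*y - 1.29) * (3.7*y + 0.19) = -13.764*y^5 + 1.8832*y^4 + 10.456*y^3 - 6.7589*y^2 - 5.1473*y - 0.2451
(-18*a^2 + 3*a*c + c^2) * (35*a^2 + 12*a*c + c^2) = -630*a^4 - 111*a^3*c + 53*a^2*c^2 + 15*a*c^3 + c^4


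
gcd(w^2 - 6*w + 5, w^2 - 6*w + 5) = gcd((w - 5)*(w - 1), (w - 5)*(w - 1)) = w^2 - 6*w + 5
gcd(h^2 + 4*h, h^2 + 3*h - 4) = h + 4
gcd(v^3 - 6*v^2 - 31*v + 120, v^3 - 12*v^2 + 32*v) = v - 8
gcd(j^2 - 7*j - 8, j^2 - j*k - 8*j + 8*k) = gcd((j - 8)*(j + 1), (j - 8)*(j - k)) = j - 8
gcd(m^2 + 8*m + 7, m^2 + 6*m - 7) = m + 7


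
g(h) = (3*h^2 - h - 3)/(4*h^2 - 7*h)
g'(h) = (7 - 8*h)*(3*h^2 - h - 3)/(4*h^2 - 7*h)^2 + (6*h - 1)/(4*h^2 - 7*h) = (-17*h^2 + 24*h - 21)/(h^2*(16*h^2 - 56*h + 49))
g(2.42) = 1.87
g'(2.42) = -1.49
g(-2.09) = 0.38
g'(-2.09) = -0.14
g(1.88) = 5.85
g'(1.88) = -37.63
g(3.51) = 1.23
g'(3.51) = -0.24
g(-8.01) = 0.63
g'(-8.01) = -0.01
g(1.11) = 0.15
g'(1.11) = -1.90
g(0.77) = 0.66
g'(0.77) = -1.38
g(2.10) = 2.77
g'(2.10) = -5.27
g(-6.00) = 0.60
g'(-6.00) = -0.02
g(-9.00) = 0.64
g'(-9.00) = -0.01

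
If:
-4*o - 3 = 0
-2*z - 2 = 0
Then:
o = -3/4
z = -1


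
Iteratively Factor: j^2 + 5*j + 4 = (j + 1)*(j + 4)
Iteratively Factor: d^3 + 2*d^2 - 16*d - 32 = (d + 4)*(d^2 - 2*d - 8) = (d - 4)*(d + 4)*(d + 2)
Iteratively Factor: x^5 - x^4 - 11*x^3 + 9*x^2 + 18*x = (x)*(x^4 - x^3 - 11*x^2 + 9*x + 18) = x*(x - 3)*(x^3 + 2*x^2 - 5*x - 6) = x*(x - 3)*(x + 1)*(x^2 + x - 6) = x*(x - 3)*(x - 2)*(x + 1)*(x + 3)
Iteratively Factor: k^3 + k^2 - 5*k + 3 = (k - 1)*(k^2 + 2*k - 3) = (k - 1)*(k + 3)*(k - 1)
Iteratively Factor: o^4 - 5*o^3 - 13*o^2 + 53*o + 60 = (o - 4)*(o^3 - o^2 - 17*o - 15) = (o - 5)*(o - 4)*(o^2 + 4*o + 3) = (o - 5)*(o - 4)*(o + 3)*(o + 1)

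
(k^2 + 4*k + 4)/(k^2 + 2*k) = (k + 2)/k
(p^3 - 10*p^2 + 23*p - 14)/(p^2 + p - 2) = (p^2 - 9*p + 14)/(p + 2)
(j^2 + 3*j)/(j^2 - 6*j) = (j + 3)/(j - 6)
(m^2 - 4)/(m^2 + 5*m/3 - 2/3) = 3*(m - 2)/(3*m - 1)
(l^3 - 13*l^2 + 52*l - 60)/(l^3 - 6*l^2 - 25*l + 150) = (l - 2)/(l + 5)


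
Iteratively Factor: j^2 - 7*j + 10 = (j - 2)*(j - 5)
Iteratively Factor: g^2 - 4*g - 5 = (g - 5)*(g + 1)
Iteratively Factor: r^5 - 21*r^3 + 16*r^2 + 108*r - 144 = (r + 3)*(r^4 - 3*r^3 - 12*r^2 + 52*r - 48) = (r - 2)*(r + 3)*(r^3 - r^2 - 14*r + 24) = (r - 3)*(r - 2)*(r + 3)*(r^2 + 2*r - 8) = (r - 3)*(r - 2)^2*(r + 3)*(r + 4)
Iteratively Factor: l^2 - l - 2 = (l - 2)*(l + 1)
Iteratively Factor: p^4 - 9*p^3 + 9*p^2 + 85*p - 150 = (p + 3)*(p^3 - 12*p^2 + 45*p - 50) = (p - 5)*(p + 3)*(p^2 - 7*p + 10) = (p - 5)^2*(p + 3)*(p - 2)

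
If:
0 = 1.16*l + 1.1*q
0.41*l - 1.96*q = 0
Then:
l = 0.00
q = 0.00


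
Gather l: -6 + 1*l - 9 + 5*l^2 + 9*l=5*l^2 + 10*l - 15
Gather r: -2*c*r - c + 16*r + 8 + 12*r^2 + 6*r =-c + 12*r^2 + r*(22 - 2*c) + 8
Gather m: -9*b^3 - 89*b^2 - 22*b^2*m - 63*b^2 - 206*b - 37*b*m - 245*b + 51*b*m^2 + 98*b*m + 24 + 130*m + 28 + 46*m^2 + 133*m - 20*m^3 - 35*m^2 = -9*b^3 - 152*b^2 - 451*b - 20*m^3 + m^2*(51*b + 11) + m*(-22*b^2 + 61*b + 263) + 52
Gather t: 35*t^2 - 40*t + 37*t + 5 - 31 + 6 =35*t^2 - 3*t - 20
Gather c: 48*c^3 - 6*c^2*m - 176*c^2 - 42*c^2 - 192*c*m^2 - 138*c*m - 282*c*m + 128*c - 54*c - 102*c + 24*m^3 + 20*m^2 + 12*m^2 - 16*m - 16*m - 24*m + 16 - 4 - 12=48*c^3 + c^2*(-6*m - 218) + c*(-192*m^2 - 420*m - 28) + 24*m^3 + 32*m^2 - 56*m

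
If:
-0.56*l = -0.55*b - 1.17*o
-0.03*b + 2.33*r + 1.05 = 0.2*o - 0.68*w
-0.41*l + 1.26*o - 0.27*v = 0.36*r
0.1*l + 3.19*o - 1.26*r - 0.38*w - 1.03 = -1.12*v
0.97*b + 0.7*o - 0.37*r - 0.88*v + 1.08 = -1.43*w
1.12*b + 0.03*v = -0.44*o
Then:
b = -0.01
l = -0.01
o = 0.00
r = -0.28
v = 0.40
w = -0.58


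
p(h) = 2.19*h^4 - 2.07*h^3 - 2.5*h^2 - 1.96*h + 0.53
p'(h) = 8.76*h^3 - 6.21*h^2 - 5.0*h - 1.96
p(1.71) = -1.76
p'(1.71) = 15.13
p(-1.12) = 5.94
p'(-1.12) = -16.46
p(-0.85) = 2.80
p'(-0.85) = -7.58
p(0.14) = 0.20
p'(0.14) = -2.76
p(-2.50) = 107.70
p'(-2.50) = -165.15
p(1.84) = 0.67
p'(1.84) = 22.39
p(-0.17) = 0.80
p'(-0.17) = -1.33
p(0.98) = -3.72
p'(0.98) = -4.58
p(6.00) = 2289.89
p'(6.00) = 1636.64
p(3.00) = 93.65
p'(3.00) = 163.67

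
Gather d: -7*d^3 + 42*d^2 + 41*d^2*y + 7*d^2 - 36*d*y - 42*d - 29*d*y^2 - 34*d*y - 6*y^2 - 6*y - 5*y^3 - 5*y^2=-7*d^3 + d^2*(41*y + 49) + d*(-29*y^2 - 70*y - 42) - 5*y^3 - 11*y^2 - 6*y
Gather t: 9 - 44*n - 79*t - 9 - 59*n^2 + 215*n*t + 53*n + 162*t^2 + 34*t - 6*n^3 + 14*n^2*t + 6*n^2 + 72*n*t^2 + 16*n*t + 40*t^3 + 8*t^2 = -6*n^3 - 53*n^2 + 9*n + 40*t^3 + t^2*(72*n + 170) + t*(14*n^2 + 231*n - 45)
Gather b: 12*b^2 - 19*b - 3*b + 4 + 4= 12*b^2 - 22*b + 8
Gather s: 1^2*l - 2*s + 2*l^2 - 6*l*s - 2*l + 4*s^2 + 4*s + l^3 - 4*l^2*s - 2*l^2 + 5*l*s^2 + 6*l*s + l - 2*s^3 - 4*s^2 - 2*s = l^3 - 4*l^2*s + 5*l*s^2 - 2*s^3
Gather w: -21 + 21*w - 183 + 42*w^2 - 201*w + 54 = 42*w^2 - 180*w - 150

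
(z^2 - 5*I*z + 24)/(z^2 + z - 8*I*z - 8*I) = (z + 3*I)/(z + 1)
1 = 1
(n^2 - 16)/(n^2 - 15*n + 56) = (n^2 - 16)/(n^2 - 15*n + 56)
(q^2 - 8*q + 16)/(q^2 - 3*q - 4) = (q - 4)/(q + 1)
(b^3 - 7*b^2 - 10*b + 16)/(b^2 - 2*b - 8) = (b^2 - 9*b + 8)/(b - 4)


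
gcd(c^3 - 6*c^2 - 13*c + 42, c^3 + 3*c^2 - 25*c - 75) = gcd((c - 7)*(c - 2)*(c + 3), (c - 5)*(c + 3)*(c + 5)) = c + 3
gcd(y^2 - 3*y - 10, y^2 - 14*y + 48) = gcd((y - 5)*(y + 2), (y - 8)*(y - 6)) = 1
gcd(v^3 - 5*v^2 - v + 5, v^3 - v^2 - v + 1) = v^2 - 1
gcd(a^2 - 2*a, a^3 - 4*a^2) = a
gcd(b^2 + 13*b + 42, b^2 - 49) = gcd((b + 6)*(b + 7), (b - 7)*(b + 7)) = b + 7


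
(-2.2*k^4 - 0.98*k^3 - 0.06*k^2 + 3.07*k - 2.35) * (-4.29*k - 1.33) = 9.438*k^5 + 7.1302*k^4 + 1.5608*k^3 - 13.0905*k^2 + 5.9984*k + 3.1255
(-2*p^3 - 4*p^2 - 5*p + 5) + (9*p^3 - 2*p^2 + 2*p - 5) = 7*p^3 - 6*p^2 - 3*p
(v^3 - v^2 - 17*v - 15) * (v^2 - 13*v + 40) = v^5 - 14*v^4 + 36*v^3 + 166*v^2 - 485*v - 600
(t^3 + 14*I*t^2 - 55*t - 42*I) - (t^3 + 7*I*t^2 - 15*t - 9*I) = 7*I*t^2 - 40*t - 33*I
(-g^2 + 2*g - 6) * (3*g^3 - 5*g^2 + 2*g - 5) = -3*g^5 + 11*g^4 - 30*g^3 + 39*g^2 - 22*g + 30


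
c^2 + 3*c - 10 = (c - 2)*(c + 5)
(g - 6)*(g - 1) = g^2 - 7*g + 6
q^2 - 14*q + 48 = (q - 8)*(q - 6)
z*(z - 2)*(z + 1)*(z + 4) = z^4 + 3*z^3 - 6*z^2 - 8*z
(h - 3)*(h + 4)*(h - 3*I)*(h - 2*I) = h^4 + h^3 - 5*I*h^3 - 18*h^2 - 5*I*h^2 - 6*h + 60*I*h + 72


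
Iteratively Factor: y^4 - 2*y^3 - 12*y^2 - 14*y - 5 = (y - 5)*(y^3 + 3*y^2 + 3*y + 1) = (y - 5)*(y + 1)*(y^2 + 2*y + 1) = (y - 5)*(y + 1)^2*(y + 1)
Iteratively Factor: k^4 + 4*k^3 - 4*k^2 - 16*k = (k + 4)*(k^3 - 4*k) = (k - 2)*(k + 4)*(k^2 + 2*k) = (k - 2)*(k + 2)*(k + 4)*(k)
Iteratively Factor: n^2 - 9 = (n + 3)*(n - 3)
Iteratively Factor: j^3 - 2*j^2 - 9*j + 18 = (j + 3)*(j^2 - 5*j + 6) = (j - 2)*(j + 3)*(j - 3)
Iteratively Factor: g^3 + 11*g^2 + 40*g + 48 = (g + 4)*(g^2 + 7*g + 12) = (g + 4)^2*(g + 3)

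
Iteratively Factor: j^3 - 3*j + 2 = (j - 1)*(j^2 + j - 2) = (j - 1)^2*(j + 2)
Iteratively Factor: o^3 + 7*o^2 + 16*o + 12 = (o + 2)*(o^2 + 5*o + 6) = (o + 2)*(o + 3)*(o + 2)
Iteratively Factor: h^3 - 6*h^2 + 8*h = (h - 2)*(h^2 - 4*h) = (h - 4)*(h - 2)*(h)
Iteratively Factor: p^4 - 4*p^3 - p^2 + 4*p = (p - 1)*(p^3 - 3*p^2 - 4*p) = (p - 4)*(p - 1)*(p^2 + p) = (p - 4)*(p - 1)*(p + 1)*(p)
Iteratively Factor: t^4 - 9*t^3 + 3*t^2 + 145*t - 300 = (t + 4)*(t^3 - 13*t^2 + 55*t - 75) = (t - 5)*(t + 4)*(t^2 - 8*t + 15) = (t - 5)^2*(t + 4)*(t - 3)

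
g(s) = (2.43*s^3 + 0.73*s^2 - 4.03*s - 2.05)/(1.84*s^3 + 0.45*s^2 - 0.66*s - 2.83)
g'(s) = (-5.52*s^2 - 0.9*s + 0.66)*(2.43*s^3 + 0.73*s^2 - 4.03*s - 2.05)/(1.84*s^3 + 0.45*s^2 - 0.66*s - 2.83)^2 + (7.29*s^2 + 1.46*s - 4.03)/(1.84*s^3 + 0.45*s^2 - 0.66*s - 2.83) = (-0.2497*s^4 + 11.6228*s^3 - 7.983*s^2 - 2.2868*s + 10.0519)/(3.3856*s^6 + 1.656*s^5 - 2.2263*s^4 - 11.0084*s^3 - 2.1114*s^2 + 3.7356*s + 8.0089)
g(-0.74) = -0.12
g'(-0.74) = 0.32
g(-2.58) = 0.96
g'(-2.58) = -0.28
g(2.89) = 1.18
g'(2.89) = 0.11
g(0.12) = 0.87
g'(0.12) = 1.15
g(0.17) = 0.93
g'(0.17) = 1.11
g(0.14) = 0.89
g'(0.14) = 1.14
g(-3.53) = 1.13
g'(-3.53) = -0.11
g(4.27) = 1.26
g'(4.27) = 0.03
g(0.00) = 0.72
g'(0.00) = 1.26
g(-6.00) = 1.25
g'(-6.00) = -0.02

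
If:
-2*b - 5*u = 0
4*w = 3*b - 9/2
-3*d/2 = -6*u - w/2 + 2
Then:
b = 4*w/3 + 3/2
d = -9*w/5 - 56/15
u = -8*w/15 - 3/5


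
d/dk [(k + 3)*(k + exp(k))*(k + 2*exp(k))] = (k + 3)*(k + exp(k))*(2*exp(k) + 1) + (k + 3)*(k + 2*exp(k))*(exp(k) + 1) + (k + exp(k))*(k + 2*exp(k))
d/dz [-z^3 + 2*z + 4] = 2 - 3*z^2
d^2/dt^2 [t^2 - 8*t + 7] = 2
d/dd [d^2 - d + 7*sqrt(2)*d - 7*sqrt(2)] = 2*d - 1 + 7*sqrt(2)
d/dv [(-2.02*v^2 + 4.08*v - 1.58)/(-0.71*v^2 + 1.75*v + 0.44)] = (-0.638199999999999*v^2 - 4.0212*v + 4.5602)/(0.5041*v^4 - 2.485*v^3 + 2.4377*v^2 + 1.54*v + 0.1936)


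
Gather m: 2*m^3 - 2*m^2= 2*m^3 - 2*m^2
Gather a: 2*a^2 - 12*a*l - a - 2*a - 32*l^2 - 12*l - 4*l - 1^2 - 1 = 2*a^2 + a*(-12*l - 3) - 32*l^2 - 16*l - 2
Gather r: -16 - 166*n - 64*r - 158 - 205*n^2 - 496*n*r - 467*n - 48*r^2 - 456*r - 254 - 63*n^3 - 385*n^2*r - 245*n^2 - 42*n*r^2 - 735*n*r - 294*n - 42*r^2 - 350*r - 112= -63*n^3 - 450*n^2 - 927*n + r^2*(-42*n - 90) + r*(-385*n^2 - 1231*n - 870) - 540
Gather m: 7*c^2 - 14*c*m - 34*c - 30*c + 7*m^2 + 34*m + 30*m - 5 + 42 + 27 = 7*c^2 - 64*c + 7*m^2 + m*(64 - 14*c) + 64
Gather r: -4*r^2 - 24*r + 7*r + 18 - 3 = -4*r^2 - 17*r + 15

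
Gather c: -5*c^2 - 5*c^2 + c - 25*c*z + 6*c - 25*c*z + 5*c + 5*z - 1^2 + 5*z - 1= -10*c^2 + c*(12 - 50*z) + 10*z - 2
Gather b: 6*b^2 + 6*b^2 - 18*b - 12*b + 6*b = 12*b^2 - 24*b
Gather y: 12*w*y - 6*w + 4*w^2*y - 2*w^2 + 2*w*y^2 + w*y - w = -2*w^2 + 2*w*y^2 - 7*w + y*(4*w^2 + 13*w)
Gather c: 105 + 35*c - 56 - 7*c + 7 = 28*c + 56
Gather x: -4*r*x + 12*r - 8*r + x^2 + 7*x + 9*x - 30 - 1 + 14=4*r + x^2 + x*(16 - 4*r) - 17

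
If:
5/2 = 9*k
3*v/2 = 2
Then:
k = 5/18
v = 4/3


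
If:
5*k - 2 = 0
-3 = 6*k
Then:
No Solution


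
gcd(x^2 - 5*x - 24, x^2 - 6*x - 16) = x - 8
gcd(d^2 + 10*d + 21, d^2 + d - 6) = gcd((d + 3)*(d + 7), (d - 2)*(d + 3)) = d + 3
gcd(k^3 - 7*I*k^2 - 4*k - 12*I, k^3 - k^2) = 1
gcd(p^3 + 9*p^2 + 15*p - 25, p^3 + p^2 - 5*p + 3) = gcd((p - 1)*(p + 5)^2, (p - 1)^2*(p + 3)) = p - 1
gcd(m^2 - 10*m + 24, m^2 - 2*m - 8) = m - 4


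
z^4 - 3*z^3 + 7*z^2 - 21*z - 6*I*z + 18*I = (z - 3)*(z - 2*I)*(z - I)*(z + 3*I)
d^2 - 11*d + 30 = (d - 6)*(d - 5)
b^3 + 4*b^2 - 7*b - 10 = (b - 2)*(b + 1)*(b + 5)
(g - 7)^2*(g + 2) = g^3 - 12*g^2 + 21*g + 98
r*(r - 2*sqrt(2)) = r^2 - 2*sqrt(2)*r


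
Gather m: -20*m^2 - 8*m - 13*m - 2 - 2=-20*m^2 - 21*m - 4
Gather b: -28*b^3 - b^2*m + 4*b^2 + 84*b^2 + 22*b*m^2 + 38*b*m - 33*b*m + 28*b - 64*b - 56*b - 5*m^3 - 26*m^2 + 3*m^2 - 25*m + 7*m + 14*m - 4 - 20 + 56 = -28*b^3 + b^2*(88 - m) + b*(22*m^2 + 5*m - 92) - 5*m^3 - 23*m^2 - 4*m + 32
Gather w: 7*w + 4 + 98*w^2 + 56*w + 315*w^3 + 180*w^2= 315*w^3 + 278*w^2 + 63*w + 4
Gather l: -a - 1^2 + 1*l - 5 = -a + l - 6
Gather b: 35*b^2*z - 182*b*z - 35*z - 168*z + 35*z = 35*b^2*z - 182*b*z - 168*z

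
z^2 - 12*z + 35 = (z - 7)*(z - 5)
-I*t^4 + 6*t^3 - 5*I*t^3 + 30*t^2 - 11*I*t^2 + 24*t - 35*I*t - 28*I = (t + 4)*(t - I)*(t + 7*I)*(-I*t - I)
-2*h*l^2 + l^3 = l^2*(-2*h + l)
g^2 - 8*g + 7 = (g - 7)*(g - 1)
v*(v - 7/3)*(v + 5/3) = v^3 - 2*v^2/3 - 35*v/9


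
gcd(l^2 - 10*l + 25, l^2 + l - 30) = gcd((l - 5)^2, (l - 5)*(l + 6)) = l - 5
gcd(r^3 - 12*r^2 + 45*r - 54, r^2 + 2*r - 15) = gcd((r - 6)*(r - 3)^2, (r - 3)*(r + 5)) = r - 3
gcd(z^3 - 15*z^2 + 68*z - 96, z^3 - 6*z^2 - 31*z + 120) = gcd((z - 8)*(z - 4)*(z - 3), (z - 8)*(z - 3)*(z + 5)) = z^2 - 11*z + 24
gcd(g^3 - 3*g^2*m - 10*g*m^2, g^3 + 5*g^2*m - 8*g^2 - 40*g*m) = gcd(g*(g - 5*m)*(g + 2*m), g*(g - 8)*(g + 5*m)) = g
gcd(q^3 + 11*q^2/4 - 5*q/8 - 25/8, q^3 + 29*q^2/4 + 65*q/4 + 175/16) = q^2 + 15*q/4 + 25/8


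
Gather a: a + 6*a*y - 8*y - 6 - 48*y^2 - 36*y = a*(6*y + 1) - 48*y^2 - 44*y - 6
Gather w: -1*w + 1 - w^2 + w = 1 - w^2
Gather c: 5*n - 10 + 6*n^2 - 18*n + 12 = 6*n^2 - 13*n + 2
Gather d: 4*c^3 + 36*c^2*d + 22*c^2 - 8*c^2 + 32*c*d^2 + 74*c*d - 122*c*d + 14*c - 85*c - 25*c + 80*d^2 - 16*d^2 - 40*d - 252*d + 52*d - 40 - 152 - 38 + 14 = 4*c^3 + 14*c^2 - 96*c + d^2*(32*c + 64) + d*(36*c^2 - 48*c - 240) - 216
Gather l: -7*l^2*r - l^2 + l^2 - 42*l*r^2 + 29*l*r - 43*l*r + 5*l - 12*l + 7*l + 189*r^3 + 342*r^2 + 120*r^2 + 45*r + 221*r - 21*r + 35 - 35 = -7*l^2*r + l*(-42*r^2 - 14*r) + 189*r^3 + 462*r^2 + 245*r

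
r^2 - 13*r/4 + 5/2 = (r - 2)*(r - 5/4)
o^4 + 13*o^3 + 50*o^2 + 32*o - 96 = (o - 1)*(o + 4)^2*(o + 6)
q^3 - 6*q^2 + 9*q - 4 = (q - 4)*(q - 1)^2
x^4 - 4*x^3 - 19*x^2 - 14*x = x*(x - 7)*(x + 1)*(x + 2)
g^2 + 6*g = g*(g + 6)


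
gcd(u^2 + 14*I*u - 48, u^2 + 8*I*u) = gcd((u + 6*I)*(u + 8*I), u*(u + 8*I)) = u + 8*I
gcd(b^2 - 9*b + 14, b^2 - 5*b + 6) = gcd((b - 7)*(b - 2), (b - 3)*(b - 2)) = b - 2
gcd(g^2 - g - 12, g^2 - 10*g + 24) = g - 4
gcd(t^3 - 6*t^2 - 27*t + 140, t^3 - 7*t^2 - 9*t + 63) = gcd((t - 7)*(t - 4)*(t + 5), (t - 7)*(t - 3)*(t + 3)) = t - 7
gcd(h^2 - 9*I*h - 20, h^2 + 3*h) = 1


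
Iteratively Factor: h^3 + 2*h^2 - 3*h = (h)*(h^2 + 2*h - 3) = h*(h - 1)*(h + 3)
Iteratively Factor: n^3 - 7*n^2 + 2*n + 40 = (n - 5)*(n^2 - 2*n - 8) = (n - 5)*(n - 4)*(n + 2)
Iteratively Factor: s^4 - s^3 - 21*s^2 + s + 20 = (s + 4)*(s^3 - 5*s^2 - s + 5) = (s - 1)*(s + 4)*(s^2 - 4*s - 5) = (s - 5)*(s - 1)*(s + 4)*(s + 1)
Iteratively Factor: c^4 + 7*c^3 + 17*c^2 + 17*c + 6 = (c + 1)*(c^3 + 6*c^2 + 11*c + 6) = (c + 1)*(c + 2)*(c^2 + 4*c + 3) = (c + 1)^2*(c + 2)*(c + 3)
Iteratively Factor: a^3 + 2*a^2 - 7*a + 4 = (a + 4)*(a^2 - 2*a + 1) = (a - 1)*(a + 4)*(a - 1)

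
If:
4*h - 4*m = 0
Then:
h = m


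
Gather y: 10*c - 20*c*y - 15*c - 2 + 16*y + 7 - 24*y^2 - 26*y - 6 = -5*c - 24*y^2 + y*(-20*c - 10) - 1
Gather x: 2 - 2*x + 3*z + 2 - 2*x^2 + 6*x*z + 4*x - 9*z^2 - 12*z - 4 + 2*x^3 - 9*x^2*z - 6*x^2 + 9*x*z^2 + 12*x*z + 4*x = 2*x^3 + x^2*(-9*z - 8) + x*(9*z^2 + 18*z + 6) - 9*z^2 - 9*z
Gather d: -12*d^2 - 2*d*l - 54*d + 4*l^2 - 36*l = -12*d^2 + d*(-2*l - 54) + 4*l^2 - 36*l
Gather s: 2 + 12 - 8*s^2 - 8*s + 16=-8*s^2 - 8*s + 30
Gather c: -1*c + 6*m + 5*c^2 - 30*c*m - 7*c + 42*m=5*c^2 + c*(-30*m - 8) + 48*m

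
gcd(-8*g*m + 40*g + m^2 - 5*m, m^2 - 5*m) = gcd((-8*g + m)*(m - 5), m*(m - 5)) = m - 5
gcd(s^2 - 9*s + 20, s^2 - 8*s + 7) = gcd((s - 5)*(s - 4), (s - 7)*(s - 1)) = 1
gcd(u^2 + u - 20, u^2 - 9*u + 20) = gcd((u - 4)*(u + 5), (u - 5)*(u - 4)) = u - 4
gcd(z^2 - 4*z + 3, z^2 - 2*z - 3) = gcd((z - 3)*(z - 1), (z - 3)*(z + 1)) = z - 3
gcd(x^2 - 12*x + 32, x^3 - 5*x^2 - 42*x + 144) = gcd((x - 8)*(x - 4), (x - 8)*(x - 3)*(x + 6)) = x - 8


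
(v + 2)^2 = v^2 + 4*v + 4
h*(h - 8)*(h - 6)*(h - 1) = h^4 - 15*h^3 + 62*h^2 - 48*h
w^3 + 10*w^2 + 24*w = w*(w + 4)*(w + 6)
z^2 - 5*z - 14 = (z - 7)*(z + 2)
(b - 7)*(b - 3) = b^2 - 10*b + 21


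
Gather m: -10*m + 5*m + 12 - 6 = 6 - 5*m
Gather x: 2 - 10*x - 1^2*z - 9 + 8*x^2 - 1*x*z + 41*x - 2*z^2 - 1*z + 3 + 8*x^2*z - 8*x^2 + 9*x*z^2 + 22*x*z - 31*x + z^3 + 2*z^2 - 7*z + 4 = 8*x^2*z + x*(9*z^2 + 21*z) + z^3 - 9*z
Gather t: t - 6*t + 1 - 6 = -5*t - 5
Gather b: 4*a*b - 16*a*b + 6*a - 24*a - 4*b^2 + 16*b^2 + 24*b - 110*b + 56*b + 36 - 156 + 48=-18*a + 12*b^2 + b*(-12*a - 30) - 72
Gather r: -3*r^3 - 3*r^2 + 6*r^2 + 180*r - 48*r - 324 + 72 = -3*r^3 + 3*r^2 + 132*r - 252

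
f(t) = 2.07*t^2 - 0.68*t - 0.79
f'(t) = 4.14*t - 0.68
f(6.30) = 77.08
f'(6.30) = 25.40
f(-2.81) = 17.47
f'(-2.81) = -12.31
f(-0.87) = 1.37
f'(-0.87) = -4.28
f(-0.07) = -0.73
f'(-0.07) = -0.97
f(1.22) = 1.46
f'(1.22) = 4.37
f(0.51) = -0.60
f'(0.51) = 1.43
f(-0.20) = -0.57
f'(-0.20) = -1.51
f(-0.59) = 0.33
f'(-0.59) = -3.12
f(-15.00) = 475.16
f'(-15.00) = -62.78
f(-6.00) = 77.81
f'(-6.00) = -25.52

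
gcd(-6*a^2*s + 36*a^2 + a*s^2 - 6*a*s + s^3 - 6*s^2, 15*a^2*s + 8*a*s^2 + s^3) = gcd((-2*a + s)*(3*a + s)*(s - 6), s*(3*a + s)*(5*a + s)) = 3*a + s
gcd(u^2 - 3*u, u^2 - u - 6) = u - 3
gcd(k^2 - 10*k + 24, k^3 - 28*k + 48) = k - 4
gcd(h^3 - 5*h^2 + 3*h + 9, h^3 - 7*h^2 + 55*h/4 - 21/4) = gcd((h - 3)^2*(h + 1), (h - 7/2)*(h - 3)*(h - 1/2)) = h - 3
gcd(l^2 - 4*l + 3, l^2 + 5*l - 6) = l - 1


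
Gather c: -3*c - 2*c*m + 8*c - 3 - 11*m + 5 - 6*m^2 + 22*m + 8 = c*(5 - 2*m) - 6*m^2 + 11*m + 10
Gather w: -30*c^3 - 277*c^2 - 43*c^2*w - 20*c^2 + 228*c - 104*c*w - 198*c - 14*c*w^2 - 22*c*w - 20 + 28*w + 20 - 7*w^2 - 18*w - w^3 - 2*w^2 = -30*c^3 - 297*c^2 + 30*c - w^3 + w^2*(-14*c - 9) + w*(-43*c^2 - 126*c + 10)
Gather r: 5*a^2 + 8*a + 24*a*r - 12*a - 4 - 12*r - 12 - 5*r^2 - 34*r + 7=5*a^2 - 4*a - 5*r^2 + r*(24*a - 46) - 9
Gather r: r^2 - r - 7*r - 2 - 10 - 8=r^2 - 8*r - 20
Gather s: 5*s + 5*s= 10*s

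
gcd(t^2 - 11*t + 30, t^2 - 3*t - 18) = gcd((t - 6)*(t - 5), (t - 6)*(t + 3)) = t - 6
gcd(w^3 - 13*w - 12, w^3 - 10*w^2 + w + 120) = w + 3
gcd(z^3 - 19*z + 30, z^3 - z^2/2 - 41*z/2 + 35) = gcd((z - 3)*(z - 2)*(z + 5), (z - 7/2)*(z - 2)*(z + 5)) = z^2 + 3*z - 10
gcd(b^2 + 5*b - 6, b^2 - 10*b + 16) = 1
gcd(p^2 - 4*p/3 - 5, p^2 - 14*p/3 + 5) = p - 3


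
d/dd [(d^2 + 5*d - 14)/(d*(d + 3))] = 2*(-d^2 + 14*d + 21)/(d^2*(d^2 + 6*d + 9))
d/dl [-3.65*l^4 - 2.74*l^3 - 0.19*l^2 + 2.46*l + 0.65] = -14.6*l^3 - 8.22*l^2 - 0.38*l + 2.46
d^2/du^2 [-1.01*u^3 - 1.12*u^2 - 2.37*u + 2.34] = -6.06*u - 2.24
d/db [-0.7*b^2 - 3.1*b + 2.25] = -1.4*b - 3.1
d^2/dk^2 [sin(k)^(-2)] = 2*(cos(2*k) + 2)/sin(k)^4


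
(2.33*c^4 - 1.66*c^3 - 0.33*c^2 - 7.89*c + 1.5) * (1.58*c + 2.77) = 3.6814*c^5 + 3.8313*c^4 - 5.1196*c^3 - 13.3803*c^2 - 19.4853*c + 4.155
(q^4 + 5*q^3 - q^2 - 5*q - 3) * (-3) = -3*q^4 - 15*q^3 + 3*q^2 + 15*q + 9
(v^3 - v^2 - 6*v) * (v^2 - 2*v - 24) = v^5 - 3*v^4 - 28*v^3 + 36*v^2 + 144*v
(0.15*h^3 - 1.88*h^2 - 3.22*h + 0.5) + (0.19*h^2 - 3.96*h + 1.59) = 0.15*h^3 - 1.69*h^2 - 7.18*h + 2.09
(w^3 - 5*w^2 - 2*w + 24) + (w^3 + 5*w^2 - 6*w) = 2*w^3 - 8*w + 24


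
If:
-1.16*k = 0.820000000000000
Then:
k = -0.71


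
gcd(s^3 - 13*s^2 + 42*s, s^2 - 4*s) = s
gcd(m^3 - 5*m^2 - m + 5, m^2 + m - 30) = m - 5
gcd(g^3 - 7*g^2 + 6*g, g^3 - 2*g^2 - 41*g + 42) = g - 1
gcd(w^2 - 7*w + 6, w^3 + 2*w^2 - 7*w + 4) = w - 1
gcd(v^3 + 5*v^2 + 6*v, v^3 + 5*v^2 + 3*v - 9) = v + 3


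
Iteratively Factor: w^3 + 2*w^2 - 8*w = (w)*(w^2 + 2*w - 8) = w*(w - 2)*(w + 4)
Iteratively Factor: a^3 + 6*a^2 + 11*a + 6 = (a + 1)*(a^2 + 5*a + 6) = (a + 1)*(a + 2)*(a + 3)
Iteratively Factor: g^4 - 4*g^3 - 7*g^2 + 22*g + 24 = (g + 1)*(g^3 - 5*g^2 - 2*g + 24) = (g - 3)*(g + 1)*(g^2 - 2*g - 8) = (g - 4)*(g - 3)*(g + 1)*(g + 2)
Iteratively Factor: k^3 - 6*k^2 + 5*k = (k)*(k^2 - 6*k + 5) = k*(k - 1)*(k - 5)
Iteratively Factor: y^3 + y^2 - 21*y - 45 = (y + 3)*(y^2 - 2*y - 15) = (y + 3)^2*(y - 5)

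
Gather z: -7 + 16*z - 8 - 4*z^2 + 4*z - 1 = -4*z^2 + 20*z - 16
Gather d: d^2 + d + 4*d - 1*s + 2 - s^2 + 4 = d^2 + 5*d - s^2 - s + 6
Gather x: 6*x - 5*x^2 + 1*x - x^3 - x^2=-x^3 - 6*x^2 + 7*x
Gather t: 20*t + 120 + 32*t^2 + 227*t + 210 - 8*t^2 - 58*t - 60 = 24*t^2 + 189*t + 270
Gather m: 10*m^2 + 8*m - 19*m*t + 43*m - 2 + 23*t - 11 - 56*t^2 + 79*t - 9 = 10*m^2 + m*(51 - 19*t) - 56*t^2 + 102*t - 22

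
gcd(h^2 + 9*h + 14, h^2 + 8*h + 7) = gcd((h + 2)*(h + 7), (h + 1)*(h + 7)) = h + 7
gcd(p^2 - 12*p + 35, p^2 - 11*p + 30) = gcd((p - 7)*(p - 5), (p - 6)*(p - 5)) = p - 5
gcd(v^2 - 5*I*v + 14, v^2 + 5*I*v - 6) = v + 2*I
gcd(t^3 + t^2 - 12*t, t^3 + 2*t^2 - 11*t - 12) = t^2 + t - 12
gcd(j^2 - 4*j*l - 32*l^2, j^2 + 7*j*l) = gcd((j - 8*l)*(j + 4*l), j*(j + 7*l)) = 1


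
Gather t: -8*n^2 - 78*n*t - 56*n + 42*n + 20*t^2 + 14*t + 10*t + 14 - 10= -8*n^2 - 14*n + 20*t^2 + t*(24 - 78*n) + 4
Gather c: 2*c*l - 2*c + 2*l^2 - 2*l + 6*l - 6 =c*(2*l - 2) + 2*l^2 + 4*l - 6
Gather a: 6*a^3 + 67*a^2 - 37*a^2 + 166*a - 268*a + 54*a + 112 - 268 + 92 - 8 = 6*a^3 + 30*a^2 - 48*a - 72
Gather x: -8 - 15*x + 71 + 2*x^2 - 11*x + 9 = 2*x^2 - 26*x + 72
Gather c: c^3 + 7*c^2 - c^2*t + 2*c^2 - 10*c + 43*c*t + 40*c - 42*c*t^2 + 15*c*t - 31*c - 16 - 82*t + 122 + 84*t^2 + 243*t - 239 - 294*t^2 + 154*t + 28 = c^3 + c^2*(9 - t) + c*(-42*t^2 + 58*t - 1) - 210*t^2 + 315*t - 105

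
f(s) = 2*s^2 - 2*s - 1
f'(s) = 4*s - 2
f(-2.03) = 11.30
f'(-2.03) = -10.12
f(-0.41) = 0.16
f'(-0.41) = -3.64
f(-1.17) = 4.08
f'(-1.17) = -6.68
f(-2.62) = 17.97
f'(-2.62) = -12.48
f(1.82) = 1.98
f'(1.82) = 5.28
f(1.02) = -0.96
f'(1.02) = 2.08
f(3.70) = 18.98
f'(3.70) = 12.80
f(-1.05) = 3.30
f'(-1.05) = -6.20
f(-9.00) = 179.00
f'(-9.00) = -38.00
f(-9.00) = 179.00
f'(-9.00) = -38.00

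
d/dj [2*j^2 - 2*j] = 4*j - 2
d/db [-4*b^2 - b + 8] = -8*b - 1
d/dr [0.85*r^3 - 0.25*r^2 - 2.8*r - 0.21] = 2.55*r^2 - 0.5*r - 2.8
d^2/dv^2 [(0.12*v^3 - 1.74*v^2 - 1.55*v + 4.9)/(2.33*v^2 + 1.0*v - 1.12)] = (8.88178419700125e-16*v^5 - 7.85488599999998*v^3 + 131.559036*v^2 + 45.135888*v + 27.536768)/(12.649337*v^6 + 16.2867*v^5 - 11.251104*v^4 - 14.6576*v^3 + 5.408256*v^2 + 3.7632*v - 1.404928)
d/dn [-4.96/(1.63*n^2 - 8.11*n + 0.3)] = (16.1696*n - 40.2256)/(1.63*n^2 - 8.11*n + 0.3)^2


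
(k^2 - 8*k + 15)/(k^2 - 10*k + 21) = (k - 5)/(k - 7)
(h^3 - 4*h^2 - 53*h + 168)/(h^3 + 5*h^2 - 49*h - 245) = (h^2 - 11*h + 24)/(h^2 - 2*h - 35)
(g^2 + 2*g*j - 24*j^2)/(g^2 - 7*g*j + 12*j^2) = (g + 6*j)/(g - 3*j)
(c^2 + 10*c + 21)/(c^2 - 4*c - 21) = (c + 7)/(c - 7)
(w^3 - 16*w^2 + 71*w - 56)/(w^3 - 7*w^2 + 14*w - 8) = (w^2 - 15*w + 56)/(w^2 - 6*w + 8)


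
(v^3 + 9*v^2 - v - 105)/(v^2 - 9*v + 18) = (v^2 + 12*v + 35)/(v - 6)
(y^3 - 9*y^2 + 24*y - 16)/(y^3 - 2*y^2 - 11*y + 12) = (y - 4)/(y + 3)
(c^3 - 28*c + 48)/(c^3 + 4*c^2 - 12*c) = (c - 4)/c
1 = 1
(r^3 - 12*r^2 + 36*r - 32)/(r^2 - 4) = (r^2 - 10*r + 16)/(r + 2)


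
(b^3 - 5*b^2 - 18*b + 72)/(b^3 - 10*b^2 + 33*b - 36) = (b^2 - 2*b - 24)/(b^2 - 7*b + 12)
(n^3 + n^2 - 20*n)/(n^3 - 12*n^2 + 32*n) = (n + 5)/(n - 8)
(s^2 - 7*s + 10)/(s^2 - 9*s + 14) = (s - 5)/(s - 7)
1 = 1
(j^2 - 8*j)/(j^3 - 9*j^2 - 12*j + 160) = j/(j^2 - j - 20)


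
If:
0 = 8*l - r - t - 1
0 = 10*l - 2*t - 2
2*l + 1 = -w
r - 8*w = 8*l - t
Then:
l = -7/16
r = -21/16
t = -51/16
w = -1/8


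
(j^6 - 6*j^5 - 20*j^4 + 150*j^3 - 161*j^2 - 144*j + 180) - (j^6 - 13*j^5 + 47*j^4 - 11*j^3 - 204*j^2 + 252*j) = 7*j^5 - 67*j^4 + 161*j^3 + 43*j^2 - 396*j + 180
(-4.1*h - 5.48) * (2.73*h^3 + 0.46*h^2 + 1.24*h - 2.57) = -11.193*h^4 - 16.8464*h^3 - 7.6048*h^2 + 3.7418*h + 14.0836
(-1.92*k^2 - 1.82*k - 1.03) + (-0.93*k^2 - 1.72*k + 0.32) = -2.85*k^2 - 3.54*k - 0.71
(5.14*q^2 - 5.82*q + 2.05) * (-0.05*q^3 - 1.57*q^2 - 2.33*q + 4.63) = -0.257*q^5 - 7.7788*q^4 - 2.9413*q^3 + 34.1403*q^2 - 31.7231*q + 9.4915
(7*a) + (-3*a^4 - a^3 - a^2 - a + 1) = -3*a^4 - a^3 - a^2 + 6*a + 1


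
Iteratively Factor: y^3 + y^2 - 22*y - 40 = (y + 4)*(y^2 - 3*y - 10) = (y + 2)*(y + 4)*(y - 5)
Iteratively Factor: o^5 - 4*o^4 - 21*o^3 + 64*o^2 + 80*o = (o + 1)*(o^4 - 5*o^3 - 16*o^2 + 80*o) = (o + 1)*(o + 4)*(o^3 - 9*o^2 + 20*o) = o*(o + 1)*(o + 4)*(o^2 - 9*o + 20) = o*(o - 5)*(o + 1)*(o + 4)*(o - 4)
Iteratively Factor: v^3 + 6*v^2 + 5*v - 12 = (v - 1)*(v^2 + 7*v + 12) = (v - 1)*(v + 3)*(v + 4)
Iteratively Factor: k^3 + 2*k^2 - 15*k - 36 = (k - 4)*(k^2 + 6*k + 9) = (k - 4)*(k + 3)*(k + 3)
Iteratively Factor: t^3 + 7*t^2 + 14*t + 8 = (t + 4)*(t^2 + 3*t + 2) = (t + 1)*(t + 4)*(t + 2)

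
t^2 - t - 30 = (t - 6)*(t + 5)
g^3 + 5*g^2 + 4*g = g*(g + 1)*(g + 4)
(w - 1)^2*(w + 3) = w^3 + w^2 - 5*w + 3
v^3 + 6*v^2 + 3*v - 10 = (v - 1)*(v + 2)*(v + 5)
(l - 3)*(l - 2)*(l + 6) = l^3 + l^2 - 24*l + 36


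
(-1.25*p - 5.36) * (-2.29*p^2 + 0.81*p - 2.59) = 2.8625*p^3 + 11.2619*p^2 - 1.1041*p + 13.8824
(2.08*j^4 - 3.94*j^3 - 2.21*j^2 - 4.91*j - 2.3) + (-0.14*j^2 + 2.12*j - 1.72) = 2.08*j^4 - 3.94*j^3 - 2.35*j^2 - 2.79*j - 4.02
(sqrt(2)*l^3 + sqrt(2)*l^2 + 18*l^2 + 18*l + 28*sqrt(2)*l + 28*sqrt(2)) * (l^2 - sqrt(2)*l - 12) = sqrt(2)*l^5 + sqrt(2)*l^4 + 16*l^4 - 2*sqrt(2)*l^3 + 16*l^3 - 272*l^2 - 2*sqrt(2)*l^2 - 336*sqrt(2)*l - 272*l - 336*sqrt(2)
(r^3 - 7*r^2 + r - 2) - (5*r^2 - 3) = r^3 - 12*r^2 + r + 1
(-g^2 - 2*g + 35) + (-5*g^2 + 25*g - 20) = -6*g^2 + 23*g + 15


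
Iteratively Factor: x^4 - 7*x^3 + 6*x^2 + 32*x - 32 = (x - 4)*(x^3 - 3*x^2 - 6*x + 8) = (x - 4)^2*(x^2 + x - 2) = (x - 4)^2*(x + 2)*(x - 1)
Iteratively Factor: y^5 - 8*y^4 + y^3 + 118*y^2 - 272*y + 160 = (y - 4)*(y^4 - 4*y^3 - 15*y^2 + 58*y - 40) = (y - 4)*(y - 2)*(y^3 - 2*y^2 - 19*y + 20) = (y - 5)*(y - 4)*(y - 2)*(y^2 + 3*y - 4) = (y - 5)*(y - 4)*(y - 2)*(y - 1)*(y + 4)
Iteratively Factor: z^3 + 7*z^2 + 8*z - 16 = (z + 4)*(z^2 + 3*z - 4) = (z + 4)^2*(z - 1)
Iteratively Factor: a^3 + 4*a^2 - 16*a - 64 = (a + 4)*(a^2 - 16) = (a - 4)*(a + 4)*(a + 4)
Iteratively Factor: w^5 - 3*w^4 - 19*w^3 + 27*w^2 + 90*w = (w)*(w^4 - 3*w^3 - 19*w^2 + 27*w + 90) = w*(w - 3)*(w^3 - 19*w - 30) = w*(w - 3)*(w + 3)*(w^2 - 3*w - 10) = w*(w - 3)*(w + 2)*(w + 3)*(w - 5)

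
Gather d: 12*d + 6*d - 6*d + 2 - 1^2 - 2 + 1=12*d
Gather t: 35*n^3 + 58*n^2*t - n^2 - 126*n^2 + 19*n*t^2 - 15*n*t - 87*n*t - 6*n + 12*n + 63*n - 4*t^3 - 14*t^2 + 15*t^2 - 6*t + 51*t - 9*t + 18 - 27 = 35*n^3 - 127*n^2 + 69*n - 4*t^3 + t^2*(19*n + 1) + t*(58*n^2 - 102*n + 36) - 9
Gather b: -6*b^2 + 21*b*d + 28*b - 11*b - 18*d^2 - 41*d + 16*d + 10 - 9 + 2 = -6*b^2 + b*(21*d + 17) - 18*d^2 - 25*d + 3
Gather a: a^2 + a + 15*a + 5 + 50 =a^2 + 16*a + 55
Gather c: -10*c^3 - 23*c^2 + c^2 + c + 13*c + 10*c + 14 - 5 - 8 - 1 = -10*c^3 - 22*c^2 + 24*c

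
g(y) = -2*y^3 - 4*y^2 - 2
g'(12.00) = -960.00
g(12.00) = -4034.00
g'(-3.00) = -30.00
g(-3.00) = 16.00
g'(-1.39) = -0.47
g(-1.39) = -4.36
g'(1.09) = -15.85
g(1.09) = -9.34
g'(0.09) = -0.77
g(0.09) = -2.03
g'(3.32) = -92.69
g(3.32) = -119.28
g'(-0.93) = 2.25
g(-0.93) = -3.85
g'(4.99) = -189.32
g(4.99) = -350.10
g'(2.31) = -50.50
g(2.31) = -48.00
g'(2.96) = -76.25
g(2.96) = -88.92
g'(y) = -6*y^2 - 8*y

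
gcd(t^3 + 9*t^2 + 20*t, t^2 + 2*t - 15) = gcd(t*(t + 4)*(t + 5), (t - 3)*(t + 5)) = t + 5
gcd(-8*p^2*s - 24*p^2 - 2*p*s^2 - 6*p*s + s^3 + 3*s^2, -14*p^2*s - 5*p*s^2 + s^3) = 2*p + s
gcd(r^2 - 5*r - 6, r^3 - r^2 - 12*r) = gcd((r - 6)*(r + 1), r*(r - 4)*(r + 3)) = 1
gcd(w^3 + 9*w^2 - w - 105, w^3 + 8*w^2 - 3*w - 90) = w^2 + 2*w - 15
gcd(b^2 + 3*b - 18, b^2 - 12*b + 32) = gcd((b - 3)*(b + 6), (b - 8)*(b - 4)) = 1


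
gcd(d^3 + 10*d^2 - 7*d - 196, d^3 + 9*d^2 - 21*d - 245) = d^2 + 14*d + 49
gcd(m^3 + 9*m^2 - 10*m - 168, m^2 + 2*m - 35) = m + 7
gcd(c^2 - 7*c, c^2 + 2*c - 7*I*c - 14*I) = 1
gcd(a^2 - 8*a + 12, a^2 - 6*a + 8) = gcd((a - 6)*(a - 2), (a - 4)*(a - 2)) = a - 2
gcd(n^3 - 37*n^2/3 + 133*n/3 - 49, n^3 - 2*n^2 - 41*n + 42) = n - 7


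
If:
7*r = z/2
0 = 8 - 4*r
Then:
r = 2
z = 28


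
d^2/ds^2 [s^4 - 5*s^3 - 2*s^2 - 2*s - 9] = 12*s^2 - 30*s - 4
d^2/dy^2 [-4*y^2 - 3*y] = -8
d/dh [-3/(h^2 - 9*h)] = 3*(2*h - 9)/(h^2*(h - 9)^2)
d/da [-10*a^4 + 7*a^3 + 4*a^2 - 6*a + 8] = -40*a^3 + 21*a^2 + 8*a - 6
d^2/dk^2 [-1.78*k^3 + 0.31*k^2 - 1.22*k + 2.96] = 0.62 - 10.68*k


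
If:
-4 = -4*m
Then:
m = 1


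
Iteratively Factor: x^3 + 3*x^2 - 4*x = (x + 4)*(x^2 - x) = (x - 1)*(x + 4)*(x)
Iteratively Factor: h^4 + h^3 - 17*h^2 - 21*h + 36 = (h - 1)*(h^3 + 2*h^2 - 15*h - 36) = (h - 1)*(h + 3)*(h^2 - h - 12) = (h - 4)*(h - 1)*(h + 3)*(h + 3)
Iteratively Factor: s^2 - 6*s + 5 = (s - 1)*(s - 5)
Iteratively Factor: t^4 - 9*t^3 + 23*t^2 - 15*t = (t - 1)*(t^3 - 8*t^2 + 15*t) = t*(t - 1)*(t^2 - 8*t + 15) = t*(t - 3)*(t - 1)*(t - 5)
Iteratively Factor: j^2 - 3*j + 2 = (j - 2)*(j - 1)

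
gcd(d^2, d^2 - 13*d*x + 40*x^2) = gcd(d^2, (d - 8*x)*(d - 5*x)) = 1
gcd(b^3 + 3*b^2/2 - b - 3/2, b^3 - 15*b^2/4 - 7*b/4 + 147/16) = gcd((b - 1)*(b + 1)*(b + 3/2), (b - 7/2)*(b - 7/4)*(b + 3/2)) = b + 3/2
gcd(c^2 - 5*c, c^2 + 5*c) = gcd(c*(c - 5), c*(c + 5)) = c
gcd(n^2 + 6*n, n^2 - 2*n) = n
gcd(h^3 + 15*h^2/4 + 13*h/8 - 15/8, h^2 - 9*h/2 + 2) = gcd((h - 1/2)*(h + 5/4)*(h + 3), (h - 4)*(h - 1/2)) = h - 1/2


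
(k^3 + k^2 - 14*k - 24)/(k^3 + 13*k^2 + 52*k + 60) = (k^2 - k - 12)/(k^2 + 11*k + 30)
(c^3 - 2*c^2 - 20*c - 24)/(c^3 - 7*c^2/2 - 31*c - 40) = 2*(c^2 - 4*c - 12)/(2*c^2 - 11*c - 40)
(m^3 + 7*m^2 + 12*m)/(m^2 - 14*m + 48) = m*(m^2 + 7*m + 12)/(m^2 - 14*m + 48)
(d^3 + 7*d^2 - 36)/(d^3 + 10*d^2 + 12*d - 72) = (d + 3)/(d + 6)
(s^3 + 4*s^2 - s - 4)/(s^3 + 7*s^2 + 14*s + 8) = (s - 1)/(s + 2)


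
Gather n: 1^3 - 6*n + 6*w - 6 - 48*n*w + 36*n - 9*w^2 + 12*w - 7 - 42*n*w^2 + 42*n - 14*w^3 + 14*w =n*(-42*w^2 - 48*w + 72) - 14*w^3 - 9*w^2 + 32*w - 12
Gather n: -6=-6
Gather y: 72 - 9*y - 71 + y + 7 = 8 - 8*y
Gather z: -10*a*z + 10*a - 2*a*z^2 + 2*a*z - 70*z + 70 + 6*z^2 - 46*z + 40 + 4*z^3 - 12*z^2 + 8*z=10*a + 4*z^3 + z^2*(-2*a - 6) + z*(-8*a - 108) + 110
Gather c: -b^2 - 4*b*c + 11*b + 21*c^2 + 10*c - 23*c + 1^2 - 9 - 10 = -b^2 + 11*b + 21*c^2 + c*(-4*b - 13) - 18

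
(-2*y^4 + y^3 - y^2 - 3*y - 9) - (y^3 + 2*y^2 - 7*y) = -2*y^4 - 3*y^2 + 4*y - 9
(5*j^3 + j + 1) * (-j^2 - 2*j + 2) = -5*j^5 - 10*j^4 + 9*j^3 - 3*j^2 + 2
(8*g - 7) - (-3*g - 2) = 11*g - 5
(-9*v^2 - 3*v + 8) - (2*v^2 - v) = -11*v^2 - 2*v + 8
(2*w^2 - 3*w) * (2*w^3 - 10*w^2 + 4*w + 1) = 4*w^5 - 26*w^4 + 38*w^3 - 10*w^2 - 3*w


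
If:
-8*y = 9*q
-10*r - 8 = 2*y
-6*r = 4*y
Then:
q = -32/21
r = -8/7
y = 12/7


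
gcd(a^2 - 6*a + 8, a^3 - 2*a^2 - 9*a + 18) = a - 2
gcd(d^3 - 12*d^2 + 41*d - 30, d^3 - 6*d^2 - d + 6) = d^2 - 7*d + 6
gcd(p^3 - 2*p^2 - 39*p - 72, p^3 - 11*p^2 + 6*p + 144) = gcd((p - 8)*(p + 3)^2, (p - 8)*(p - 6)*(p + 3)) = p^2 - 5*p - 24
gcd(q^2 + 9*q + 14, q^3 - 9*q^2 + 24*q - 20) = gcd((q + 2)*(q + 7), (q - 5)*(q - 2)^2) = 1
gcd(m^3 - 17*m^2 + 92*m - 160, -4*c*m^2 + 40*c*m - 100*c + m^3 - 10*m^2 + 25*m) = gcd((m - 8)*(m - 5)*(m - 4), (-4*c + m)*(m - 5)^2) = m - 5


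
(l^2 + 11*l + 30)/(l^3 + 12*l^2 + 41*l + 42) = (l^2 + 11*l + 30)/(l^3 + 12*l^2 + 41*l + 42)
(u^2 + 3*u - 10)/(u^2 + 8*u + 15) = (u - 2)/(u + 3)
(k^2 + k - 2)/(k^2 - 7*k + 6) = (k + 2)/(k - 6)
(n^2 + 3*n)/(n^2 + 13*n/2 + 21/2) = 2*n/(2*n + 7)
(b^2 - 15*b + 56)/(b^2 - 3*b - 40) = (b - 7)/(b + 5)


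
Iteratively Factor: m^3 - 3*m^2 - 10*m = (m - 5)*(m^2 + 2*m) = m*(m - 5)*(m + 2)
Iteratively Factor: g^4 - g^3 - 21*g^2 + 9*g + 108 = (g - 4)*(g^3 + 3*g^2 - 9*g - 27) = (g - 4)*(g + 3)*(g^2 - 9) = (g - 4)*(g - 3)*(g + 3)*(g + 3)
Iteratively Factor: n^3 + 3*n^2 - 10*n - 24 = (n + 2)*(n^2 + n - 12) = (n + 2)*(n + 4)*(n - 3)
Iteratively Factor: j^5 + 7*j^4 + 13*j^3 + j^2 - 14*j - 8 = (j + 1)*(j^4 + 6*j^3 + 7*j^2 - 6*j - 8) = (j + 1)*(j + 2)*(j^3 + 4*j^2 - j - 4) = (j - 1)*(j + 1)*(j + 2)*(j^2 + 5*j + 4) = (j - 1)*(j + 1)^2*(j + 2)*(j + 4)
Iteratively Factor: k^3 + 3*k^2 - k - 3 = (k - 1)*(k^2 + 4*k + 3) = (k - 1)*(k + 3)*(k + 1)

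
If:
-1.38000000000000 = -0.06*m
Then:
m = 23.00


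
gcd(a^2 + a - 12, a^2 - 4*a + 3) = a - 3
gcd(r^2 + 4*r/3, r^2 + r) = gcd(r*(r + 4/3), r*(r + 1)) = r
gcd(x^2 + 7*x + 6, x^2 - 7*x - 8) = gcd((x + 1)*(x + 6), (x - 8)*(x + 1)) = x + 1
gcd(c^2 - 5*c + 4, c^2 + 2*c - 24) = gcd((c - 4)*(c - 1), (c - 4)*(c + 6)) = c - 4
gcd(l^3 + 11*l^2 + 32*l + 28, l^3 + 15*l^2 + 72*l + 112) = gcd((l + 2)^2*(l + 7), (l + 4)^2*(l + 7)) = l + 7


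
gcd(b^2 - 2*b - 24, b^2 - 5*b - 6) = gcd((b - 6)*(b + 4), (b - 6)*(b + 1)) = b - 6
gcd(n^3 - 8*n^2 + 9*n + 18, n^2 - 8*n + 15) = n - 3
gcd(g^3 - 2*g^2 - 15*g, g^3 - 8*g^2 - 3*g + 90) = g^2 - 2*g - 15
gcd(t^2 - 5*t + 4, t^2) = 1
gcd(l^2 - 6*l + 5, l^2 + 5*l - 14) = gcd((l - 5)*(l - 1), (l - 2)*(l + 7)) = 1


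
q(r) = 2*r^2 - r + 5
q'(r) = 4*r - 1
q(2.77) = 17.58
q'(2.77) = 10.08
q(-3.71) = 36.24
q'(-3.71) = -15.84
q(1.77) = 9.50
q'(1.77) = 6.08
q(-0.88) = 7.43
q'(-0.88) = -4.52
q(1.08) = 6.25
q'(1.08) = 3.32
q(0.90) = 5.72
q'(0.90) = 2.60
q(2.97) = 19.67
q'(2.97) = 10.88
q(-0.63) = 6.42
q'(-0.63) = -3.52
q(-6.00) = 83.00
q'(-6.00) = -25.00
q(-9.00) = 176.00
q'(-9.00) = -37.00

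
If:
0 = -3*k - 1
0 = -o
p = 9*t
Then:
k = -1/3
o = 0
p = 9*t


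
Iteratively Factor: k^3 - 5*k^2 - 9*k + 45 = (k - 3)*(k^2 - 2*k - 15) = (k - 5)*(k - 3)*(k + 3)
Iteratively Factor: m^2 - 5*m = (m)*(m - 5)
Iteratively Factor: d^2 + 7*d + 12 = (d + 4)*(d + 3)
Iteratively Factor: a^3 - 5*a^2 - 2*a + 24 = (a + 2)*(a^2 - 7*a + 12) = (a - 3)*(a + 2)*(a - 4)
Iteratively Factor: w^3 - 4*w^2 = (w)*(w^2 - 4*w) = w^2*(w - 4)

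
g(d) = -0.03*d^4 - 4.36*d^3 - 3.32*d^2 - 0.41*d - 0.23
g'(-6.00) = -405.53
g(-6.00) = 785.59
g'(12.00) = -2170.97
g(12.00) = -8639.39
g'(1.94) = -63.40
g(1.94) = -45.78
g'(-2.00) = -38.49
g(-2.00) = 21.71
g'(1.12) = -24.42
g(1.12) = -11.03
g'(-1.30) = -13.62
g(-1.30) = 4.19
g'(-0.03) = -0.22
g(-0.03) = -0.22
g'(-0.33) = 0.36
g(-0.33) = -0.30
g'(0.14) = -1.60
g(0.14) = -0.36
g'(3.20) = -159.53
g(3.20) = -181.55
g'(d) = -0.12*d^3 - 13.08*d^2 - 6.64*d - 0.41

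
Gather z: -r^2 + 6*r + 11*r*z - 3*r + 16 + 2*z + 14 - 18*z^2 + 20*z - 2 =-r^2 + 3*r - 18*z^2 + z*(11*r + 22) + 28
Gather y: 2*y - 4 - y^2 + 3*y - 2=-y^2 + 5*y - 6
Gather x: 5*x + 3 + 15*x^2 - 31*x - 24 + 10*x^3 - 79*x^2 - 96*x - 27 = 10*x^3 - 64*x^2 - 122*x - 48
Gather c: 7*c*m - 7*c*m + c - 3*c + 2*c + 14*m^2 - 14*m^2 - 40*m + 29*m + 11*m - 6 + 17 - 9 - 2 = 0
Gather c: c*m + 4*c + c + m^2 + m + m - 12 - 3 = c*(m + 5) + m^2 + 2*m - 15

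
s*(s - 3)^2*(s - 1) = s^4 - 7*s^3 + 15*s^2 - 9*s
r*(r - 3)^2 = r^3 - 6*r^2 + 9*r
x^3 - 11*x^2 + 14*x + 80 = (x - 8)*(x - 5)*(x + 2)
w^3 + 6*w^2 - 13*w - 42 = (w - 3)*(w + 2)*(w + 7)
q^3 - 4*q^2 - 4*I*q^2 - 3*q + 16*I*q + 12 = (q - 4)*(q - 3*I)*(q - I)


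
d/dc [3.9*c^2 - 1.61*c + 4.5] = 7.8*c - 1.61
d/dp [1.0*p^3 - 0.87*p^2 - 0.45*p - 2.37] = 3.0*p^2 - 1.74*p - 0.45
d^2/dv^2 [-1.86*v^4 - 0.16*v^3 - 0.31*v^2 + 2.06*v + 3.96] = -22.32*v^2 - 0.96*v - 0.62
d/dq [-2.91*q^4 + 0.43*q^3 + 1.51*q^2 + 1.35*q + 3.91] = -11.64*q^3 + 1.29*q^2 + 3.02*q + 1.35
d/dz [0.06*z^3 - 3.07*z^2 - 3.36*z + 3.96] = 0.18*z^2 - 6.14*z - 3.36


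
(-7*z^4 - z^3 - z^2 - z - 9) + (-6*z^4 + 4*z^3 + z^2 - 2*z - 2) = -13*z^4 + 3*z^3 - 3*z - 11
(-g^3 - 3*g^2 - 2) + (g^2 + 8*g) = -g^3 - 2*g^2 + 8*g - 2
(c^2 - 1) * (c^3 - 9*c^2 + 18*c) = c^5 - 9*c^4 + 17*c^3 + 9*c^2 - 18*c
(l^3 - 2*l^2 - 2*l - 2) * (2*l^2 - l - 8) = 2*l^5 - 5*l^4 - 10*l^3 + 14*l^2 + 18*l + 16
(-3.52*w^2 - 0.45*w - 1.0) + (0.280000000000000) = -3.52*w^2 - 0.45*w - 0.72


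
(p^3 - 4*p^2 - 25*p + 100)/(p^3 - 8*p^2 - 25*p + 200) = (p - 4)/(p - 8)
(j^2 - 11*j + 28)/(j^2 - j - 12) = (j - 7)/(j + 3)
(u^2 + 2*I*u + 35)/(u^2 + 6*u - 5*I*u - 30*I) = (u + 7*I)/(u + 6)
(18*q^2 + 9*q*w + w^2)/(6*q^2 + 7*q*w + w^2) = (3*q + w)/(q + w)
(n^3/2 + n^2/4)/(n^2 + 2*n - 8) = n^2*(2*n + 1)/(4*(n^2 + 2*n - 8))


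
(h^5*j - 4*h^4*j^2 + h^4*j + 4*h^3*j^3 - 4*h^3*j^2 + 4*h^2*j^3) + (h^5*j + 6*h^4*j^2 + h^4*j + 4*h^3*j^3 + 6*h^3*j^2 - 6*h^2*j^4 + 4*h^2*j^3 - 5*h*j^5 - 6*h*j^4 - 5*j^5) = 2*h^5*j + 2*h^4*j^2 + 2*h^4*j + 8*h^3*j^3 + 2*h^3*j^2 - 6*h^2*j^4 + 8*h^2*j^3 - 5*h*j^5 - 6*h*j^4 - 5*j^5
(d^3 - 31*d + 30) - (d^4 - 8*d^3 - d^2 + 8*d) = -d^4 + 9*d^3 + d^2 - 39*d + 30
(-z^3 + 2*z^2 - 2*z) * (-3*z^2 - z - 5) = 3*z^5 - 5*z^4 + 9*z^3 - 8*z^2 + 10*z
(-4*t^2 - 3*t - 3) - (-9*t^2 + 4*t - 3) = 5*t^2 - 7*t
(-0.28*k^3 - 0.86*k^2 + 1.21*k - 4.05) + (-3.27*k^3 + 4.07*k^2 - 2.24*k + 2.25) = -3.55*k^3 + 3.21*k^2 - 1.03*k - 1.8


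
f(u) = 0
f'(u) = 0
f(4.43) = 0.00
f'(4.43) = 0.00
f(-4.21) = 0.00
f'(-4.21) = 0.00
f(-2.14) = 0.00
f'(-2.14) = 0.00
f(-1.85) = 0.00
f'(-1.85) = 0.00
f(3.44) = 0.00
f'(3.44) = 0.00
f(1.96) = 0.00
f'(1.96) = 0.00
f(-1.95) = 0.00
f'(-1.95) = 0.00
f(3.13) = 0.00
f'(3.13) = 0.00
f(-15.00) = 0.00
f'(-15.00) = 0.00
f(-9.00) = 0.00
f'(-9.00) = 0.00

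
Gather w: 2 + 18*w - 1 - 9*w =9*w + 1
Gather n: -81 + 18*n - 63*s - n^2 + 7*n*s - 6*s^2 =-n^2 + n*(7*s + 18) - 6*s^2 - 63*s - 81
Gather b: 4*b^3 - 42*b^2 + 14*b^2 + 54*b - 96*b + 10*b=4*b^3 - 28*b^2 - 32*b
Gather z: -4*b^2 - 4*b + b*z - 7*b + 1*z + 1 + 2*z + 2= -4*b^2 - 11*b + z*(b + 3) + 3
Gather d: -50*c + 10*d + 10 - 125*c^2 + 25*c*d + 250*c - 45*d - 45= -125*c^2 + 200*c + d*(25*c - 35) - 35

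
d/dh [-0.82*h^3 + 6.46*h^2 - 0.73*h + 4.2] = -2.46*h^2 + 12.92*h - 0.73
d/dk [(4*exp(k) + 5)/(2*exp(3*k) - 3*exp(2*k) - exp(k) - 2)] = ((4*exp(k) + 5)*(-6*exp(2*k) + 6*exp(k) + 1) + 8*exp(3*k) - 12*exp(2*k) - 4*exp(k) - 8)*exp(k)/(-2*exp(3*k) + 3*exp(2*k) + exp(k) + 2)^2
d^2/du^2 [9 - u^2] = -2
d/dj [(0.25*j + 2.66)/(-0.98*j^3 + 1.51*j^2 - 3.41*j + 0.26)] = (0.49*j^3 + 7.4429*j^2 - 8.0332*j + 9.1356)/(0.9604*j^6 - 2.9596*j^5 + 8.9637*j^4 - 10.8078*j^3 + 12.4133*j^2 - 1.7732*j + 0.0676)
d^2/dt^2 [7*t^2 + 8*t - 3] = 14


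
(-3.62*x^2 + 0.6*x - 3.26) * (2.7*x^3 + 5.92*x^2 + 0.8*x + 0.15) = -9.774*x^5 - 19.8104*x^4 - 8.146*x^3 - 19.3622*x^2 - 2.518*x - 0.489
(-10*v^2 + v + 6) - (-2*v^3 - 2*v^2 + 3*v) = 2*v^3 - 8*v^2 - 2*v + 6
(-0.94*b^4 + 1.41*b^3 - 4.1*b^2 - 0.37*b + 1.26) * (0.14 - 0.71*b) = 0.6674*b^5 - 1.1327*b^4 + 3.1084*b^3 - 0.3113*b^2 - 0.9464*b + 0.1764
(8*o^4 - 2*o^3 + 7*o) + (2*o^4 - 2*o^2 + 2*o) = 10*o^4 - 2*o^3 - 2*o^2 + 9*o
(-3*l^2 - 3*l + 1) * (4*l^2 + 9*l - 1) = -12*l^4 - 39*l^3 - 20*l^2 + 12*l - 1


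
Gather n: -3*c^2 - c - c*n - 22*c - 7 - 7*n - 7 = -3*c^2 - 23*c + n*(-c - 7) - 14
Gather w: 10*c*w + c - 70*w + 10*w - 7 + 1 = c + w*(10*c - 60) - 6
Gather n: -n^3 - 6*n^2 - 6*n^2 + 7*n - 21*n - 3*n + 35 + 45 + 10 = -n^3 - 12*n^2 - 17*n + 90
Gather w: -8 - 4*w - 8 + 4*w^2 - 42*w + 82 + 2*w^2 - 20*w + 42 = 6*w^2 - 66*w + 108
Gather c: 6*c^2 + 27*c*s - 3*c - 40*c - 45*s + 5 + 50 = 6*c^2 + c*(27*s - 43) - 45*s + 55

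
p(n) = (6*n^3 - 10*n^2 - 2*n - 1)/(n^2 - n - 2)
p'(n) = (1 - 2*n)*(6*n^3 - 10*n^2 - 2*n - 1)/(n^2 - n - 2)^2 + (18*n^2 - 20*n - 2)/(n^2 - n - 2)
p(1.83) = 2.86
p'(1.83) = -29.23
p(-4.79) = -34.21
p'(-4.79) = 5.63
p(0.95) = 3.31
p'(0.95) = 3.78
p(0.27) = 0.98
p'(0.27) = 2.57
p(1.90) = -0.88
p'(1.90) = -94.59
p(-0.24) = 0.69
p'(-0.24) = -2.86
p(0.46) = 1.54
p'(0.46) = 3.23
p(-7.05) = -47.24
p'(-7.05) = 5.85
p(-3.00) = -24.70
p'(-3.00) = 4.71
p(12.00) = 68.48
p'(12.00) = 5.96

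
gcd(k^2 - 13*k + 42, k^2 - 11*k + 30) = k - 6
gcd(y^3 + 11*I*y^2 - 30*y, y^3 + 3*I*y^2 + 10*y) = y^2 + 5*I*y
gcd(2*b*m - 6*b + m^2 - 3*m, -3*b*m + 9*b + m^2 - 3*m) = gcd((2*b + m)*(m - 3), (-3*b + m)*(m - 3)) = m - 3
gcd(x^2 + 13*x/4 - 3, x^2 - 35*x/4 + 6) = x - 3/4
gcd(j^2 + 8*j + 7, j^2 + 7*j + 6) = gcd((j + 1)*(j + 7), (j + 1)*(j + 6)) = j + 1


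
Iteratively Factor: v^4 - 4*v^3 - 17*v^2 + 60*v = (v - 5)*(v^3 + v^2 - 12*v) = (v - 5)*(v - 3)*(v^2 + 4*v) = v*(v - 5)*(v - 3)*(v + 4)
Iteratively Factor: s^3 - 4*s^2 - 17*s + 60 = (s - 3)*(s^2 - s - 20) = (s - 5)*(s - 3)*(s + 4)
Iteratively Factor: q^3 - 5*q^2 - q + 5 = (q - 5)*(q^2 - 1) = (q - 5)*(q + 1)*(q - 1)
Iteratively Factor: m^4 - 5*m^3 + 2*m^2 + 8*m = (m - 4)*(m^3 - m^2 - 2*m) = m*(m - 4)*(m^2 - m - 2) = m*(m - 4)*(m - 2)*(m + 1)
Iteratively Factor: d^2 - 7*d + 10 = (d - 2)*(d - 5)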